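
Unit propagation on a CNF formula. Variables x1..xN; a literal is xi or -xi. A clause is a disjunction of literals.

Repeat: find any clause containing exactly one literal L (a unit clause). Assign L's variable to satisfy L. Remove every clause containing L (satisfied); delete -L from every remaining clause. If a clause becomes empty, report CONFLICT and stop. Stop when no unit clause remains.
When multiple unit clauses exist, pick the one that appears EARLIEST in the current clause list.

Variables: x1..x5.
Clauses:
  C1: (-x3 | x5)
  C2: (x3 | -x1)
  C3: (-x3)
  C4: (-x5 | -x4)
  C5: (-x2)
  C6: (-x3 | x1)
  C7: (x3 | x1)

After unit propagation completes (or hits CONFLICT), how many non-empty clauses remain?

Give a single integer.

Answer: 2

Derivation:
unit clause [-3] forces x3=F; simplify:
  drop 3 from [3, -1] -> [-1]
  drop 3 from [3, 1] -> [1]
  satisfied 3 clause(s); 4 remain; assigned so far: [3]
unit clause [-1] forces x1=F; simplify:
  drop 1 from [1] -> [] (empty!)
  satisfied 1 clause(s); 3 remain; assigned so far: [1, 3]
CONFLICT (empty clause)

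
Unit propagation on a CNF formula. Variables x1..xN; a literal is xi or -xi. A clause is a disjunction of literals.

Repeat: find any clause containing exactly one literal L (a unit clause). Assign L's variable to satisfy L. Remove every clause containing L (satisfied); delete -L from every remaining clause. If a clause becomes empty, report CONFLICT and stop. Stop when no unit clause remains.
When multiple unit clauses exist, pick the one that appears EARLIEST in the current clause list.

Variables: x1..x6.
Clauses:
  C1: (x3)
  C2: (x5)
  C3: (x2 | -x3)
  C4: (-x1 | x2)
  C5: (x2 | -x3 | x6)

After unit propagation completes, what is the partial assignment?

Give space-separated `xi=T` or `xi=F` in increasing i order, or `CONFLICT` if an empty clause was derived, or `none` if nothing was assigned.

unit clause [3] forces x3=T; simplify:
  drop -3 from [2, -3] -> [2]
  drop -3 from [2, -3, 6] -> [2, 6]
  satisfied 1 clause(s); 4 remain; assigned so far: [3]
unit clause [5] forces x5=T; simplify:
  satisfied 1 clause(s); 3 remain; assigned so far: [3, 5]
unit clause [2] forces x2=T; simplify:
  satisfied 3 clause(s); 0 remain; assigned so far: [2, 3, 5]

Answer: x2=T x3=T x5=T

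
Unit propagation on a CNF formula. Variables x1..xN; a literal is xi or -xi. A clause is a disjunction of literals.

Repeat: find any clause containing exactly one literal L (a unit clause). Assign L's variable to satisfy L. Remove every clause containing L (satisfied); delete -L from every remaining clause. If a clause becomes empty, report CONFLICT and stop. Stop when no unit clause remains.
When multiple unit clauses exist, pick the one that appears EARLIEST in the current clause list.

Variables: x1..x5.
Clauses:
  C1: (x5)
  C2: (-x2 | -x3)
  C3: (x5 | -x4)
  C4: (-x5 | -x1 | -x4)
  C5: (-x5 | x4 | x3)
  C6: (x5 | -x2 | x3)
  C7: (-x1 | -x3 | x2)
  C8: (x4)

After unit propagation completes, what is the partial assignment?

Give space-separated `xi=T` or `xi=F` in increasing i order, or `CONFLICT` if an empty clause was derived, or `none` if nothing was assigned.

Answer: x1=F x4=T x5=T

Derivation:
unit clause [5] forces x5=T; simplify:
  drop -5 from [-5, -1, -4] -> [-1, -4]
  drop -5 from [-5, 4, 3] -> [4, 3]
  satisfied 3 clause(s); 5 remain; assigned so far: [5]
unit clause [4] forces x4=T; simplify:
  drop -4 from [-1, -4] -> [-1]
  satisfied 2 clause(s); 3 remain; assigned so far: [4, 5]
unit clause [-1] forces x1=F; simplify:
  satisfied 2 clause(s); 1 remain; assigned so far: [1, 4, 5]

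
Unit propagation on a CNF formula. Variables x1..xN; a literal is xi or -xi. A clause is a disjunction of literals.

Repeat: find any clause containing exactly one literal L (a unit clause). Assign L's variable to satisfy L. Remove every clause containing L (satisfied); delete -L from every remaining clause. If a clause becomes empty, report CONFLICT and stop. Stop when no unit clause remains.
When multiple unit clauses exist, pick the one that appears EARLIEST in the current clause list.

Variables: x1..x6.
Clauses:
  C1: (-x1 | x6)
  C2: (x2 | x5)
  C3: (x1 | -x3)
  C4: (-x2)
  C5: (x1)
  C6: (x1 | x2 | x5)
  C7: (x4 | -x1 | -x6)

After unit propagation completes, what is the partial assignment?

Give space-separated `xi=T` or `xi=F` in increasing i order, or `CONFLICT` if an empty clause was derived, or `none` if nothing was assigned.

Answer: x1=T x2=F x4=T x5=T x6=T

Derivation:
unit clause [-2] forces x2=F; simplify:
  drop 2 from [2, 5] -> [5]
  drop 2 from [1, 2, 5] -> [1, 5]
  satisfied 1 clause(s); 6 remain; assigned so far: [2]
unit clause [5] forces x5=T; simplify:
  satisfied 2 clause(s); 4 remain; assigned so far: [2, 5]
unit clause [1] forces x1=T; simplify:
  drop -1 from [-1, 6] -> [6]
  drop -1 from [4, -1, -6] -> [4, -6]
  satisfied 2 clause(s); 2 remain; assigned so far: [1, 2, 5]
unit clause [6] forces x6=T; simplify:
  drop -6 from [4, -6] -> [4]
  satisfied 1 clause(s); 1 remain; assigned so far: [1, 2, 5, 6]
unit clause [4] forces x4=T; simplify:
  satisfied 1 clause(s); 0 remain; assigned so far: [1, 2, 4, 5, 6]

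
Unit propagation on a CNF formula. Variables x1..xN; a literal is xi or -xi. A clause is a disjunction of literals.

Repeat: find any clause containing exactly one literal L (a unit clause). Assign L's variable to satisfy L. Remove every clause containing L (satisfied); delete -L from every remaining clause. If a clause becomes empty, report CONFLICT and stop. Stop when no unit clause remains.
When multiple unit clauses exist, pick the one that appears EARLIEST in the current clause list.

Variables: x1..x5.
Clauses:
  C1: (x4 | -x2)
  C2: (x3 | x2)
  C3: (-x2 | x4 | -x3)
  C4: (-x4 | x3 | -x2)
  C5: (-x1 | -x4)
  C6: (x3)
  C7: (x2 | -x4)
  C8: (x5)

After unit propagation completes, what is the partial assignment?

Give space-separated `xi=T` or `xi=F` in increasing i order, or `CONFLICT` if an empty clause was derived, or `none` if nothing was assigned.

Answer: x3=T x5=T

Derivation:
unit clause [3] forces x3=T; simplify:
  drop -3 from [-2, 4, -3] -> [-2, 4]
  satisfied 3 clause(s); 5 remain; assigned so far: [3]
unit clause [5] forces x5=T; simplify:
  satisfied 1 clause(s); 4 remain; assigned so far: [3, 5]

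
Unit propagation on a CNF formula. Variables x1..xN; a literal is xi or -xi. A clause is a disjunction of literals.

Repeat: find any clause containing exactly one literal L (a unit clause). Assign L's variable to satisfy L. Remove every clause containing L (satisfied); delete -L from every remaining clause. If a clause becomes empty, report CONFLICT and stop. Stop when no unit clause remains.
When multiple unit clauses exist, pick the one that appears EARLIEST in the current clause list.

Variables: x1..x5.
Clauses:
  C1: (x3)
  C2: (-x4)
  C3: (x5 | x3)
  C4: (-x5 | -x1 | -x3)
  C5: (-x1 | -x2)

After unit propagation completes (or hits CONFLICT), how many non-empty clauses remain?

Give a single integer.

Answer: 2

Derivation:
unit clause [3] forces x3=T; simplify:
  drop -3 from [-5, -1, -3] -> [-5, -1]
  satisfied 2 clause(s); 3 remain; assigned so far: [3]
unit clause [-4] forces x4=F; simplify:
  satisfied 1 clause(s); 2 remain; assigned so far: [3, 4]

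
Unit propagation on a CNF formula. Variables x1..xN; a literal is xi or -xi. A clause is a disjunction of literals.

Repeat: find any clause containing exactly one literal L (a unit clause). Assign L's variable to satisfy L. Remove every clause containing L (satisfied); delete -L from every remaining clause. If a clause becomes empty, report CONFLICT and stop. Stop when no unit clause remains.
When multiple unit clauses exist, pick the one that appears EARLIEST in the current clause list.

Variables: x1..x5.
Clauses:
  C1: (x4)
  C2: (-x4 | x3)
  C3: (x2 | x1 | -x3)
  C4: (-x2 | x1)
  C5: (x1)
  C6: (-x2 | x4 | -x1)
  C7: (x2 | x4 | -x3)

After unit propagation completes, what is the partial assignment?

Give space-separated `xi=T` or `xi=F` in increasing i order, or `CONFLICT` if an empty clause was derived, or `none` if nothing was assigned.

Answer: x1=T x3=T x4=T

Derivation:
unit clause [4] forces x4=T; simplify:
  drop -4 from [-4, 3] -> [3]
  satisfied 3 clause(s); 4 remain; assigned so far: [4]
unit clause [3] forces x3=T; simplify:
  drop -3 from [2, 1, -3] -> [2, 1]
  satisfied 1 clause(s); 3 remain; assigned so far: [3, 4]
unit clause [1] forces x1=T; simplify:
  satisfied 3 clause(s); 0 remain; assigned so far: [1, 3, 4]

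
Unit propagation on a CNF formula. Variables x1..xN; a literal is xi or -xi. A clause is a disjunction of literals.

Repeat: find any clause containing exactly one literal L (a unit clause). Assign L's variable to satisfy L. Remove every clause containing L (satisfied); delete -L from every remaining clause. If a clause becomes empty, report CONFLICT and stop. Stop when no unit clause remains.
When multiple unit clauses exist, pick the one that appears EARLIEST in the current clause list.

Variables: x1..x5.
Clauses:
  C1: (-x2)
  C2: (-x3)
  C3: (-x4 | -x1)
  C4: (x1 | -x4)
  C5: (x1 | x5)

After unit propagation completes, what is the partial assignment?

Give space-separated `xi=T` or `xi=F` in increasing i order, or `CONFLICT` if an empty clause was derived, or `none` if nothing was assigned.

unit clause [-2] forces x2=F; simplify:
  satisfied 1 clause(s); 4 remain; assigned so far: [2]
unit clause [-3] forces x3=F; simplify:
  satisfied 1 clause(s); 3 remain; assigned so far: [2, 3]

Answer: x2=F x3=F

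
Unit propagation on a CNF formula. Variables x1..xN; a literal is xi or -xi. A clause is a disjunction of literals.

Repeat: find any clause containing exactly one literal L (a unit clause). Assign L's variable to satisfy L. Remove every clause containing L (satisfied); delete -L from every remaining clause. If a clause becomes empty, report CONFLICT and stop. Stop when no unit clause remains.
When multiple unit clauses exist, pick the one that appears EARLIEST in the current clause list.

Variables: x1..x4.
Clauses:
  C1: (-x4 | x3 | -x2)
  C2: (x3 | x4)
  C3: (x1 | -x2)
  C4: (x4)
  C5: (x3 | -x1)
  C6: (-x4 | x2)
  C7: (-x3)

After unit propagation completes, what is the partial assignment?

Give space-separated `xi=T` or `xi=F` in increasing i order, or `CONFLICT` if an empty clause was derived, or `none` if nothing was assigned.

unit clause [4] forces x4=T; simplify:
  drop -4 from [-4, 3, -2] -> [3, -2]
  drop -4 from [-4, 2] -> [2]
  satisfied 2 clause(s); 5 remain; assigned so far: [4]
unit clause [2] forces x2=T; simplify:
  drop -2 from [3, -2] -> [3]
  drop -2 from [1, -2] -> [1]
  satisfied 1 clause(s); 4 remain; assigned so far: [2, 4]
unit clause [3] forces x3=T; simplify:
  drop -3 from [-3] -> [] (empty!)
  satisfied 2 clause(s); 2 remain; assigned so far: [2, 3, 4]
CONFLICT (empty clause)

Answer: CONFLICT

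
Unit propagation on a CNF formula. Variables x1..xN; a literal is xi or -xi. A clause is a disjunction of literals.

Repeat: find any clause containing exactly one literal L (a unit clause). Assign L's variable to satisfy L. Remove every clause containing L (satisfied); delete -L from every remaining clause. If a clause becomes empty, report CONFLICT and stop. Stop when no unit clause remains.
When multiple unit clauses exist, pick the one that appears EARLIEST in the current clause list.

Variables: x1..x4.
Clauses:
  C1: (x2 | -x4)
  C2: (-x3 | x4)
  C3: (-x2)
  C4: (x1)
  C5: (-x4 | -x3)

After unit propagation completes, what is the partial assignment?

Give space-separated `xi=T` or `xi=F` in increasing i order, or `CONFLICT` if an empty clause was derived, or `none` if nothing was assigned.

unit clause [-2] forces x2=F; simplify:
  drop 2 from [2, -4] -> [-4]
  satisfied 1 clause(s); 4 remain; assigned so far: [2]
unit clause [-4] forces x4=F; simplify:
  drop 4 from [-3, 4] -> [-3]
  satisfied 2 clause(s); 2 remain; assigned so far: [2, 4]
unit clause [-3] forces x3=F; simplify:
  satisfied 1 clause(s); 1 remain; assigned so far: [2, 3, 4]
unit clause [1] forces x1=T; simplify:
  satisfied 1 clause(s); 0 remain; assigned so far: [1, 2, 3, 4]

Answer: x1=T x2=F x3=F x4=F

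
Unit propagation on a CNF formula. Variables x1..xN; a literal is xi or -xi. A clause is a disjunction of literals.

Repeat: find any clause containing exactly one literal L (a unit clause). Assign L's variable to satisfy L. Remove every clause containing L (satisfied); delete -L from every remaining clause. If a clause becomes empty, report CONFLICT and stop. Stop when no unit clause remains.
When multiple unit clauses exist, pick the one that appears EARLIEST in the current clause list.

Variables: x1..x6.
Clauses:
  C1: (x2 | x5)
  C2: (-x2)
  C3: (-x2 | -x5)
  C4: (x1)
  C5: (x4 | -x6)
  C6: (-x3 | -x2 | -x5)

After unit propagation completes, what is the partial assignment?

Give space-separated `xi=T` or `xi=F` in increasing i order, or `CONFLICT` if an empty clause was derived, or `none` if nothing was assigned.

Answer: x1=T x2=F x5=T

Derivation:
unit clause [-2] forces x2=F; simplify:
  drop 2 from [2, 5] -> [5]
  satisfied 3 clause(s); 3 remain; assigned so far: [2]
unit clause [5] forces x5=T; simplify:
  satisfied 1 clause(s); 2 remain; assigned so far: [2, 5]
unit clause [1] forces x1=T; simplify:
  satisfied 1 clause(s); 1 remain; assigned so far: [1, 2, 5]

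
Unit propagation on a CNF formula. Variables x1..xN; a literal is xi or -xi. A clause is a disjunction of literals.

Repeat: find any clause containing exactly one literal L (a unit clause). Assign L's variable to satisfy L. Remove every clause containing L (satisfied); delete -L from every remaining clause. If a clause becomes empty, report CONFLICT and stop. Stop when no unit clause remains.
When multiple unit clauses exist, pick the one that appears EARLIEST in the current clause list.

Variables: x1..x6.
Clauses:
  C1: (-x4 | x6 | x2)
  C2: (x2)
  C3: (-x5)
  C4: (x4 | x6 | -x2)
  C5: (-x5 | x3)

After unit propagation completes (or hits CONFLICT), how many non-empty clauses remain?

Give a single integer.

Answer: 1

Derivation:
unit clause [2] forces x2=T; simplify:
  drop -2 from [4, 6, -2] -> [4, 6]
  satisfied 2 clause(s); 3 remain; assigned so far: [2]
unit clause [-5] forces x5=F; simplify:
  satisfied 2 clause(s); 1 remain; assigned so far: [2, 5]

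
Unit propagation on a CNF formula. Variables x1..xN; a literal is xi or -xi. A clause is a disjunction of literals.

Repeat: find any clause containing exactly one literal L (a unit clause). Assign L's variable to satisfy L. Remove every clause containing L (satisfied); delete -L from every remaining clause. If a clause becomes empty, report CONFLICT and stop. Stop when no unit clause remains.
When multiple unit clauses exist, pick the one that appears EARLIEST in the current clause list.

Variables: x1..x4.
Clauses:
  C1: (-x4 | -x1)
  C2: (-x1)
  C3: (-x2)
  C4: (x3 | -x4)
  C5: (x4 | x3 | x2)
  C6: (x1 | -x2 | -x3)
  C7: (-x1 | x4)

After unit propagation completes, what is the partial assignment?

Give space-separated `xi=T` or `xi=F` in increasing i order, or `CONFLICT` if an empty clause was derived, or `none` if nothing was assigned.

Answer: x1=F x2=F

Derivation:
unit clause [-1] forces x1=F; simplify:
  drop 1 from [1, -2, -3] -> [-2, -3]
  satisfied 3 clause(s); 4 remain; assigned so far: [1]
unit clause [-2] forces x2=F; simplify:
  drop 2 from [4, 3, 2] -> [4, 3]
  satisfied 2 clause(s); 2 remain; assigned so far: [1, 2]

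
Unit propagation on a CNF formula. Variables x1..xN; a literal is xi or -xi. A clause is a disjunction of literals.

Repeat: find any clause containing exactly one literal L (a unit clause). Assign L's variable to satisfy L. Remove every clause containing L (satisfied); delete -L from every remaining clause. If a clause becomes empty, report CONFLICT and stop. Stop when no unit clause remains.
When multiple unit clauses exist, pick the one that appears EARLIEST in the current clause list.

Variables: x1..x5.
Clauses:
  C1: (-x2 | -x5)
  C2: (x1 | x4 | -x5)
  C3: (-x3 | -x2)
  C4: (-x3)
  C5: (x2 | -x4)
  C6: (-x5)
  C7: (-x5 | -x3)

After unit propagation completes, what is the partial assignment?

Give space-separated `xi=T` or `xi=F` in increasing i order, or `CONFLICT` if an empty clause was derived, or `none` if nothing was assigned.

Answer: x3=F x5=F

Derivation:
unit clause [-3] forces x3=F; simplify:
  satisfied 3 clause(s); 4 remain; assigned so far: [3]
unit clause [-5] forces x5=F; simplify:
  satisfied 3 clause(s); 1 remain; assigned so far: [3, 5]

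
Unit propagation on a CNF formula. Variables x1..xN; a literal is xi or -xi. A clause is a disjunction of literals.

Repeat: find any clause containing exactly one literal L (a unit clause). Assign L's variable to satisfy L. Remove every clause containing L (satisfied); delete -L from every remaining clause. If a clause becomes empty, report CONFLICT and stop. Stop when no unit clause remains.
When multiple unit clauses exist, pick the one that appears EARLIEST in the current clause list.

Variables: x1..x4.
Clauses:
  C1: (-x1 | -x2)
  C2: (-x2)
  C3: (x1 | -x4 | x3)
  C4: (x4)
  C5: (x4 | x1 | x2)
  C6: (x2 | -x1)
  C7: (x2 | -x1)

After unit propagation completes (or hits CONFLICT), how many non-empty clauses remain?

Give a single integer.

unit clause [-2] forces x2=F; simplify:
  drop 2 from [4, 1, 2] -> [4, 1]
  drop 2 from [2, -1] -> [-1]
  drop 2 from [2, -1] -> [-1]
  satisfied 2 clause(s); 5 remain; assigned so far: [2]
unit clause [4] forces x4=T; simplify:
  drop -4 from [1, -4, 3] -> [1, 3]
  satisfied 2 clause(s); 3 remain; assigned so far: [2, 4]
unit clause [-1] forces x1=F; simplify:
  drop 1 from [1, 3] -> [3]
  satisfied 2 clause(s); 1 remain; assigned so far: [1, 2, 4]
unit clause [3] forces x3=T; simplify:
  satisfied 1 clause(s); 0 remain; assigned so far: [1, 2, 3, 4]

Answer: 0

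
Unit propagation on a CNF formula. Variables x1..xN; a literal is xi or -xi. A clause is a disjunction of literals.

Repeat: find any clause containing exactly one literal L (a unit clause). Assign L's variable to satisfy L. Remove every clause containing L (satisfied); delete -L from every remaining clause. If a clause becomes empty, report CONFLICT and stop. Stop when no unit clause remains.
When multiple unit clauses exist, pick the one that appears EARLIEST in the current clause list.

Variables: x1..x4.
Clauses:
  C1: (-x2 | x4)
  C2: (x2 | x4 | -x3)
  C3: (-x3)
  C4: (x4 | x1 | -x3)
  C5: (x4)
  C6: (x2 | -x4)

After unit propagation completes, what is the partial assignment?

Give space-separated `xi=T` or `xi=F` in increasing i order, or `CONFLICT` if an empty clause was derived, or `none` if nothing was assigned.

unit clause [-3] forces x3=F; simplify:
  satisfied 3 clause(s); 3 remain; assigned so far: [3]
unit clause [4] forces x4=T; simplify:
  drop -4 from [2, -4] -> [2]
  satisfied 2 clause(s); 1 remain; assigned so far: [3, 4]
unit clause [2] forces x2=T; simplify:
  satisfied 1 clause(s); 0 remain; assigned so far: [2, 3, 4]

Answer: x2=T x3=F x4=T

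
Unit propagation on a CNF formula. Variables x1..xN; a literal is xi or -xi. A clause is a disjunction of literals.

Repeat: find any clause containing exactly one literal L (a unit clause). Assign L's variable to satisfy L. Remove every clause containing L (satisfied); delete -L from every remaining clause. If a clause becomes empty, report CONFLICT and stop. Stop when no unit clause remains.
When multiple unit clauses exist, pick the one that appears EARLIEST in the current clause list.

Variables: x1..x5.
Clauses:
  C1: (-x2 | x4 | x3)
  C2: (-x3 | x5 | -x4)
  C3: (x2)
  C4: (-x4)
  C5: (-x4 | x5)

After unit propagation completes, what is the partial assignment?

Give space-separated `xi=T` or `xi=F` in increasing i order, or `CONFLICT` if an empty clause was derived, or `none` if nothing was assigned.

Answer: x2=T x3=T x4=F

Derivation:
unit clause [2] forces x2=T; simplify:
  drop -2 from [-2, 4, 3] -> [4, 3]
  satisfied 1 clause(s); 4 remain; assigned so far: [2]
unit clause [-4] forces x4=F; simplify:
  drop 4 from [4, 3] -> [3]
  satisfied 3 clause(s); 1 remain; assigned so far: [2, 4]
unit clause [3] forces x3=T; simplify:
  satisfied 1 clause(s); 0 remain; assigned so far: [2, 3, 4]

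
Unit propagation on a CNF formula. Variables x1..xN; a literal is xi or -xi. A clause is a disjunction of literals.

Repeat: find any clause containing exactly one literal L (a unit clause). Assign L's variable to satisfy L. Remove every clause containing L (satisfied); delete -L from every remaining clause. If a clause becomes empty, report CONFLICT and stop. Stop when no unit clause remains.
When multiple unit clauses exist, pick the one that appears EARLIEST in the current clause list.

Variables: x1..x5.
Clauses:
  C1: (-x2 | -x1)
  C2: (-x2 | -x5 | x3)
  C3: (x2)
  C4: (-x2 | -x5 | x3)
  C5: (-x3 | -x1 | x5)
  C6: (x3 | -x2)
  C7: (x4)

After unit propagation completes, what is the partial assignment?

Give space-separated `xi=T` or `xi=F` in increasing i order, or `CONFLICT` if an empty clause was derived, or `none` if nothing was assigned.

unit clause [2] forces x2=T; simplify:
  drop -2 from [-2, -1] -> [-1]
  drop -2 from [-2, -5, 3] -> [-5, 3]
  drop -2 from [-2, -5, 3] -> [-5, 3]
  drop -2 from [3, -2] -> [3]
  satisfied 1 clause(s); 6 remain; assigned so far: [2]
unit clause [-1] forces x1=F; simplify:
  satisfied 2 clause(s); 4 remain; assigned so far: [1, 2]
unit clause [3] forces x3=T; simplify:
  satisfied 3 clause(s); 1 remain; assigned so far: [1, 2, 3]
unit clause [4] forces x4=T; simplify:
  satisfied 1 clause(s); 0 remain; assigned so far: [1, 2, 3, 4]

Answer: x1=F x2=T x3=T x4=T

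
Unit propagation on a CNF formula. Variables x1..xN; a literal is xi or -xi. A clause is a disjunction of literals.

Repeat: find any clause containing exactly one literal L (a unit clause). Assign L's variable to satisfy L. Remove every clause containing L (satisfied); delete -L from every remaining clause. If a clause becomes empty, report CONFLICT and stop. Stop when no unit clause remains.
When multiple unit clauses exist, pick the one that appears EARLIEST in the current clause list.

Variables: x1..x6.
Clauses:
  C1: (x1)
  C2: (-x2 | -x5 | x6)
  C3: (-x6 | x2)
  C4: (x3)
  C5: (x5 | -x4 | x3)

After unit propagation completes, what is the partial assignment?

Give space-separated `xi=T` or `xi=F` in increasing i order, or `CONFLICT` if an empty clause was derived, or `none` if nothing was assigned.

unit clause [1] forces x1=T; simplify:
  satisfied 1 clause(s); 4 remain; assigned so far: [1]
unit clause [3] forces x3=T; simplify:
  satisfied 2 clause(s); 2 remain; assigned so far: [1, 3]

Answer: x1=T x3=T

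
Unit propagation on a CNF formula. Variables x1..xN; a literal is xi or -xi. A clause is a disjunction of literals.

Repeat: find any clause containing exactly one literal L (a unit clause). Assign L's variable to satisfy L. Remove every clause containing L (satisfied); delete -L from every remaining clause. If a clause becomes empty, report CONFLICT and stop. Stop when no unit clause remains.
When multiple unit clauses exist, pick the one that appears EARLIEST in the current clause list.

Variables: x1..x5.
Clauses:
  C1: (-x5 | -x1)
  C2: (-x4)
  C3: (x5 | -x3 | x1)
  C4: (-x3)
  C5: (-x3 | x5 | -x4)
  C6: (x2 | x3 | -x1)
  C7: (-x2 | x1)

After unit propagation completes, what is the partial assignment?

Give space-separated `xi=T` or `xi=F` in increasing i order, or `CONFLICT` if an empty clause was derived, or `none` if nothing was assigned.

unit clause [-4] forces x4=F; simplify:
  satisfied 2 clause(s); 5 remain; assigned so far: [4]
unit clause [-3] forces x3=F; simplify:
  drop 3 from [2, 3, -1] -> [2, -1]
  satisfied 2 clause(s); 3 remain; assigned so far: [3, 4]

Answer: x3=F x4=F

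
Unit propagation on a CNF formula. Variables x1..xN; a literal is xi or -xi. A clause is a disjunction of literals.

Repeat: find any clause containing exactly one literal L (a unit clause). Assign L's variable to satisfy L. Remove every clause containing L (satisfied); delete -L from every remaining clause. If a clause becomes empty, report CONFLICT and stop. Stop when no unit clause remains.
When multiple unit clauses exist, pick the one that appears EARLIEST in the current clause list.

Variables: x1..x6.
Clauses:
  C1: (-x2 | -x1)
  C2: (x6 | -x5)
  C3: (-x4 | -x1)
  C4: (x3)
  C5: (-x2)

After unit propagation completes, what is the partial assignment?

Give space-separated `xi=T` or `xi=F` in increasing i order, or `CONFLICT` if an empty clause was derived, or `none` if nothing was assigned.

Answer: x2=F x3=T

Derivation:
unit clause [3] forces x3=T; simplify:
  satisfied 1 clause(s); 4 remain; assigned so far: [3]
unit clause [-2] forces x2=F; simplify:
  satisfied 2 clause(s); 2 remain; assigned so far: [2, 3]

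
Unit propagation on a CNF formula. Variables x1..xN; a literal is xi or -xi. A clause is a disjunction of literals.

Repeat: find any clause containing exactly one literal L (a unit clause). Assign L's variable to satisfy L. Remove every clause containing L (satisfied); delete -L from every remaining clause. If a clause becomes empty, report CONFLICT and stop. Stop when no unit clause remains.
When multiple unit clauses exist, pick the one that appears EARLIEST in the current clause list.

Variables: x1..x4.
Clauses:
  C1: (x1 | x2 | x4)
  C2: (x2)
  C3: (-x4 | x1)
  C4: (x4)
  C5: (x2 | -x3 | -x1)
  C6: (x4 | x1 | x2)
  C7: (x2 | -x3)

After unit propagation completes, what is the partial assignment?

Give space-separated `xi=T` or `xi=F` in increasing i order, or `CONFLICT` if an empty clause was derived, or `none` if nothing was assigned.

Answer: x1=T x2=T x4=T

Derivation:
unit clause [2] forces x2=T; simplify:
  satisfied 5 clause(s); 2 remain; assigned so far: [2]
unit clause [4] forces x4=T; simplify:
  drop -4 from [-4, 1] -> [1]
  satisfied 1 clause(s); 1 remain; assigned so far: [2, 4]
unit clause [1] forces x1=T; simplify:
  satisfied 1 clause(s); 0 remain; assigned so far: [1, 2, 4]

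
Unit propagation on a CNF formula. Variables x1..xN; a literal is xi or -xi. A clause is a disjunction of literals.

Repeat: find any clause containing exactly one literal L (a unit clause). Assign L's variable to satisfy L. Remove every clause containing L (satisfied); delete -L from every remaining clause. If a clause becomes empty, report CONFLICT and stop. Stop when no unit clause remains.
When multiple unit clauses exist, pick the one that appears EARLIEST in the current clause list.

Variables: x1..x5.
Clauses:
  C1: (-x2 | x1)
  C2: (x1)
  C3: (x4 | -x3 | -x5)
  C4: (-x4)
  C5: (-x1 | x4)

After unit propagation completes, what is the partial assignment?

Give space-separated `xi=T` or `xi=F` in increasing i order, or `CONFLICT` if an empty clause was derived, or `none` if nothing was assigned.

unit clause [1] forces x1=T; simplify:
  drop -1 from [-1, 4] -> [4]
  satisfied 2 clause(s); 3 remain; assigned so far: [1]
unit clause [-4] forces x4=F; simplify:
  drop 4 from [4, -3, -5] -> [-3, -5]
  drop 4 from [4] -> [] (empty!)
  satisfied 1 clause(s); 2 remain; assigned so far: [1, 4]
CONFLICT (empty clause)

Answer: CONFLICT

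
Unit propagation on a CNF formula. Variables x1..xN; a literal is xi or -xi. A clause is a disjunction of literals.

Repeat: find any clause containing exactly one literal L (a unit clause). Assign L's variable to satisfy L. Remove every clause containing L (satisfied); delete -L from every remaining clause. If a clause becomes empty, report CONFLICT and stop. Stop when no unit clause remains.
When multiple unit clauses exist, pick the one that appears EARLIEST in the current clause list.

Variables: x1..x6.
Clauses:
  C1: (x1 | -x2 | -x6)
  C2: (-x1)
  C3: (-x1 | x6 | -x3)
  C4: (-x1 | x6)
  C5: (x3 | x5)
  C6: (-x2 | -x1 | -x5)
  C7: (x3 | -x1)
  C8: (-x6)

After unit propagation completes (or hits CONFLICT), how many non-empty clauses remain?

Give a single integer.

Answer: 1

Derivation:
unit clause [-1] forces x1=F; simplify:
  drop 1 from [1, -2, -6] -> [-2, -6]
  satisfied 5 clause(s); 3 remain; assigned so far: [1]
unit clause [-6] forces x6=F; simplify:
  satisfied 2 clause(s); 1 remain; assigned so far: [1, 6]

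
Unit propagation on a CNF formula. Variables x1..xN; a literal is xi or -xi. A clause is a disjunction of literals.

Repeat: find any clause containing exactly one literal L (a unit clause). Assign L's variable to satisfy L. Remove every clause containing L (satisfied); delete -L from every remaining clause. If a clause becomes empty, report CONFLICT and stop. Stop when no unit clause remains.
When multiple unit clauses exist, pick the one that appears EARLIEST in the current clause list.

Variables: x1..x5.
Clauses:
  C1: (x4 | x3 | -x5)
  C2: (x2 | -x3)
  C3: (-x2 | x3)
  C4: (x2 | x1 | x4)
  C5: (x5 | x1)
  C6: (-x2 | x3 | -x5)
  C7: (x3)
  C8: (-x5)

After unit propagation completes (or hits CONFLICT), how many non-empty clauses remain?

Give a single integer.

Answer: 0

Derivation:
unit clause [3] forces x3=T; simplify:
  drop -3 from [2, -3] -> [2]
  satisfied 4 clause(s); 4 remain; assigned so far: [3]
unit clause [2] forces x2=T; simplify:
  satisfied 2 clause(s); 2 remain; assigned so far: [2, 3]
unit clause [-5] forces x5=F; simplify:
  drop 5 from [5, 1] -> [1]
  satisfied 1 clause(s); 1 remain; assigned so far: [2, 3, 5]
unit clause [1] forces x1=T; simplify:
  satisfied 1 clause(s); 0 remain; assigned so far: [1, 2, 3, 5]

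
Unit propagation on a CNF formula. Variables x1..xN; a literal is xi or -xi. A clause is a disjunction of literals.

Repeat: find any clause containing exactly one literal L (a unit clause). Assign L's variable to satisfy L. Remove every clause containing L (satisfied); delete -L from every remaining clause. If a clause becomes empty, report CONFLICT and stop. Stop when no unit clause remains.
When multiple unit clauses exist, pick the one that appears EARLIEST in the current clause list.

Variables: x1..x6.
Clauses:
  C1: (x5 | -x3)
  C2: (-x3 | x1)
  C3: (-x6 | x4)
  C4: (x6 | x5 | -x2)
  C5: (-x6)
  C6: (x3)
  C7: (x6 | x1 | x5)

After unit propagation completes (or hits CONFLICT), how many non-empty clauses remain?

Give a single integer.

Answer: 0

Derivation:
unit clause [-6] forces x6=F; simplify:
  drop 6 from [6, 5, -2] -> [5, -2]
  drop 6 from [6, 1, 5] -> [1, 5]
  satisfied 2 clause(s); 5 remain; assigned so far: [6]
unit clause [3] forces x3=T; simplify:
  drop -3 from [5, -3] -> [5]
  drop -3 from [-3, 1] -> [1]
  satisfied 1 clause(s); 4 remain; assigned so far: [3, 6]
unit clause [5] forces x5=T; simplify:
  satisfied 3 clause(s); 1 remain; assigned so far: [3, 5, 6]
unit clause [1] forces x1=T; simplify:
  satisfied 1 clause(s); 0 remain; assigned so far: [1, 3, 5, 6]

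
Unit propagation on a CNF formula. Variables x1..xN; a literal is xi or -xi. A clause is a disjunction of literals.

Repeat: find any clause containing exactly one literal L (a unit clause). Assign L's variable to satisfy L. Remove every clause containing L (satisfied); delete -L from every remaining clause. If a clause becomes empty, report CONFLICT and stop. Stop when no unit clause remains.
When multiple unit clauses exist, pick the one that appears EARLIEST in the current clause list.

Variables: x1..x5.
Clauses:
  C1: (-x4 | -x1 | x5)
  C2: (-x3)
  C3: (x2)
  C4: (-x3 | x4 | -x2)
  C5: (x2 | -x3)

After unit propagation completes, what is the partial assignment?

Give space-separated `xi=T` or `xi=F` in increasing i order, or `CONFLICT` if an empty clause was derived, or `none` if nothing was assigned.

unit clause [-3] forces x3=F; simplify:
  satisfied 3 clause(s); 2 remain; assigned so far: [3]
unit clause [2] forces x2=T; simplify:
  satisfied 1 clause(s); 1 remain; assigned so far: [2, 3]

Answer: x2=T x3=F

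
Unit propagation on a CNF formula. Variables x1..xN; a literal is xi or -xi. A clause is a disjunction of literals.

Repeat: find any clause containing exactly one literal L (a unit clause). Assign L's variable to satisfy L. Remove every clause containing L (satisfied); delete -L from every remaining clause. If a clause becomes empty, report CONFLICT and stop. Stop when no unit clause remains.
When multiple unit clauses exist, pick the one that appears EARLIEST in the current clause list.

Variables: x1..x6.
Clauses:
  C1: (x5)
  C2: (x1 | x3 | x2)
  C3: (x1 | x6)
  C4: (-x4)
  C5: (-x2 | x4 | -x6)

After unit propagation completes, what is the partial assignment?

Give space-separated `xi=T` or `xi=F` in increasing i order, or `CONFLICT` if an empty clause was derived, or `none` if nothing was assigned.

unit clause [5] forces x5=T; simplify:
  satisfied 1 clause(s); 4 remain; assigned so far: [5]
unit clause [-4] forces x4=F; simplify:
  drop 4 from [-2, 4, -6] -> [-2, -6]
  satisfied 1 clause(s); 3 remain; assigned so far: [4, 5]

Answer: x4=F x5=T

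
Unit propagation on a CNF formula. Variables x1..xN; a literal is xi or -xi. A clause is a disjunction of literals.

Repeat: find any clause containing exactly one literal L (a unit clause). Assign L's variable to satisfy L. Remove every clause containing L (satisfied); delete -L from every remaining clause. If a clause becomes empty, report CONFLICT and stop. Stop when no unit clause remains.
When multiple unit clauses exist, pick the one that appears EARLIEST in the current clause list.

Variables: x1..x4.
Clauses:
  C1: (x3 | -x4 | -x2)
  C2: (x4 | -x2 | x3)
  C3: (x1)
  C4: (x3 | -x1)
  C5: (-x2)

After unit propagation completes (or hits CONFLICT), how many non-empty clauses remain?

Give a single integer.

Answer: 0

Derivation:
unit clause [1] forces x1=T; simplify:
  drop -1 from [3, -1] -> [3]
  satisfied 1 clause(s); 4 remain; assigned so far: [1]
unit clause [3] forces x3=T; simplify:
  satisfied 3 clause(s); 1 remain; assigned so far: [1, 3]
unit clause [-2] forces x2=F; simplify:
  satisfied 1 clause(s); 0 remain; assigned so far: [1, 2, 3]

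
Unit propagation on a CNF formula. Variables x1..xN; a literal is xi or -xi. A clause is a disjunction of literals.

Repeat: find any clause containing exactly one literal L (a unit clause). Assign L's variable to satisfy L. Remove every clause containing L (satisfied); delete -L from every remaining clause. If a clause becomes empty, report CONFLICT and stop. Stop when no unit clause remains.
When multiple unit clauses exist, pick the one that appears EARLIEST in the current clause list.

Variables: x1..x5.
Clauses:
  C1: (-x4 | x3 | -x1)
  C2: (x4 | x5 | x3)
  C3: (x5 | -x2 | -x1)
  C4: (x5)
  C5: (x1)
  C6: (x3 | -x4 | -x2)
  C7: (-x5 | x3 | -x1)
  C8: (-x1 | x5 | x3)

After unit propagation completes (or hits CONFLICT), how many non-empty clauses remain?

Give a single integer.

unit clause [5] forces x5=T; simplify:
  drop -5 from [-5, 3, -1] -> [3, -1]
  satisfied 4 clause(s); 4 remain; assigned so far: [5]
unit clause [1] forces x1=T; simplify:
  drop -1 from [-4, 3, -1] -> [-4, 3]
  drop -1 from [3, -1] -> [3]
  satisfied 1 clause(s); 3 remain; assigned so far: [1, 5]
unit clause [3] forces x3=T; simplify:
  satisfied 3 clause(s); 0 remain; assigned so far: [1, 3, 5]

Answer: 0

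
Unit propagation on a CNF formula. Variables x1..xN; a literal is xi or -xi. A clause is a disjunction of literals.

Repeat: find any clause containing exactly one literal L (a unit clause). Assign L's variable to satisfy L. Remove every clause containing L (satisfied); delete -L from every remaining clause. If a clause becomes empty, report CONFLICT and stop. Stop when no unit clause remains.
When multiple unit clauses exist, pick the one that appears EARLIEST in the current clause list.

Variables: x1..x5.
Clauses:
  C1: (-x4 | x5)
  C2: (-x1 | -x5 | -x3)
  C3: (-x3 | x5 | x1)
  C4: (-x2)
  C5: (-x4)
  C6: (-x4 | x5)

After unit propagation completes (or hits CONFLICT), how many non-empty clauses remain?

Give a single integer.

Answer: 2

Derivation:
unit clause [-2] forces x2=F; simplify:
  satisfied 1 clause(s); 5 remain; assigned so far: [2]
unit clause [-4] forces x4=F; simplify:
  satisfied 3 clause(s); 2 remain; assigned so far: [2, 4]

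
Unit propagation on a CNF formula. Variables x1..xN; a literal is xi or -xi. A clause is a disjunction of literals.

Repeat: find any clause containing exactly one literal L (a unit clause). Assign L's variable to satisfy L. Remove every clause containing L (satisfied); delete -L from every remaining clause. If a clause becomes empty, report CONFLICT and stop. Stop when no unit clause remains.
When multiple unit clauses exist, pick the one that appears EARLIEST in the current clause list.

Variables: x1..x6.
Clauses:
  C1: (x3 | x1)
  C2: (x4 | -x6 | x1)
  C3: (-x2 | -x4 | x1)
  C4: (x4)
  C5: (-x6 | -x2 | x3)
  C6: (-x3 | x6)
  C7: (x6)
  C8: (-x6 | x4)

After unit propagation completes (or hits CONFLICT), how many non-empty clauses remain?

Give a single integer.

Answer: 3

Derivation:
unit clause [4] forces x4=T; simplify:
  drop -4 from [-2, -4, 1] -> [-2, 1]
  satisfied 3 clause(s); 5 remain; assigned so far: [4]
unit clause [6] forces x6=T; simplify:
  drop -6 from [-6, -2, 3] -> [-2, 3]
  satisfied 2 clause(s); 3 remain; assigned so far: [4, 6]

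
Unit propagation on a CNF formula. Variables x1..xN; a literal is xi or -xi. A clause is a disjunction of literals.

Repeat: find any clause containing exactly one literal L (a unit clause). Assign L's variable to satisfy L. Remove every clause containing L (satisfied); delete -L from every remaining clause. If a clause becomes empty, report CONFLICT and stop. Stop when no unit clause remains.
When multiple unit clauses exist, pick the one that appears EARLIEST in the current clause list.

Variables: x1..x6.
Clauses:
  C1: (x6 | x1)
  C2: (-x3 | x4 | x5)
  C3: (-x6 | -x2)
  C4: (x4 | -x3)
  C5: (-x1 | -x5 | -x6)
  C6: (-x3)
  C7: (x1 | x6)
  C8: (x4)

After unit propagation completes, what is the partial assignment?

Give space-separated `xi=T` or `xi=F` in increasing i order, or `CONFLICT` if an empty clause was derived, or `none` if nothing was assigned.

unit clause [-3] forces x3=F; simplify:
  satisfied 3 clause(s); 5 remain; assigned so far: [3]
unit clause [4] forces x4=T; simplify:
  satisfied 1 clause(s); 4 remain; assigned so far: [3, 4]

Answer: x3=F x4=T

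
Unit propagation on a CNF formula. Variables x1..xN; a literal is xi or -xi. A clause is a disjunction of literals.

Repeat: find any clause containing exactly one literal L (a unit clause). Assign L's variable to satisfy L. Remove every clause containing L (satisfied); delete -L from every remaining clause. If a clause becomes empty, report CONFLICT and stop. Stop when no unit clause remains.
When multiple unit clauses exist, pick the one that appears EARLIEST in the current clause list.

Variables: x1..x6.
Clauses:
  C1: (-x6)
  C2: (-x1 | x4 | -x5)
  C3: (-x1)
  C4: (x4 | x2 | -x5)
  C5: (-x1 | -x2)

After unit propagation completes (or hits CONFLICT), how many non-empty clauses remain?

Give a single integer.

unit clause [-6] forces x6=F; simplify:
  satisfied 1 clause(s); 4 remain; assigned so far: [6]
unit clause [-1] forces x1=F; simplify:
  satisfied 3 clause(s); 1 remain; assigned so far: [1, 6]

Answer: 1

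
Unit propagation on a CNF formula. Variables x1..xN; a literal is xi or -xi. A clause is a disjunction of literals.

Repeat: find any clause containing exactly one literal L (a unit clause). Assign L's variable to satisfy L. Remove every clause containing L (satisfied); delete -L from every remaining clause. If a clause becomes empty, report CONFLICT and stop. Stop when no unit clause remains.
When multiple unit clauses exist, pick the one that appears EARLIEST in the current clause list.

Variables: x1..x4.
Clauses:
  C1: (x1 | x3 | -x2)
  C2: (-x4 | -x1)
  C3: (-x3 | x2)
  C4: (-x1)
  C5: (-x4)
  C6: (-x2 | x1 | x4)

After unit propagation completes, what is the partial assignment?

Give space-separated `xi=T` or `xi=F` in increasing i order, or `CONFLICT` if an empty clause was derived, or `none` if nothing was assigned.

unit clause [-1] forces x1=F; simplify:
  drop 1 from [1, 3, -2] -> [3, -2]
  drop 1 from [-2, 1, 4] -> [-2, 4]
  satisfied 2 clause(s); 4 remain; assigned so far: [1]
unit clause [-4] forces x4=F; simplify:
  drop 4 from [-2, 4] -> [-2]
  satisfied 1 clause(s); 3 remain; assigned so far: [1, 4]
unit clause [-2] forces x2=F; simplify:
  drop 2 from [-3, 2] -> [-3]
  satisfied 2 clause(s); 1 remain; assigned so far: [1, 2, 4]
unit clause [-3] forces x3=F; simplify:
  satisfied 1 clause(s); 0 remain; assigned so far: [1, 2, 3, 4]

Answer: x1=F x2=F x3=F x4=F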